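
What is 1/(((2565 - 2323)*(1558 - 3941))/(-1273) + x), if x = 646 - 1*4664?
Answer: -1273/4538228 ≈ -0.00028051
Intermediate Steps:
x = -4018 (x = 646 - 4664 = -4018)
1/(((2565 - 2323)*(1558 - 3941))/(-1273) + x) = 1/(((2565 - 2323)*(1558 - 3941))/(-1273) - 4018) = 1/((242*(-2383))*(-1/1273) - 4018) = 1/(-576686*(-1/1273) - 4018) = 1/(576686/1273 - 4018) = 1/(-4538228/1273) = -1273/4538228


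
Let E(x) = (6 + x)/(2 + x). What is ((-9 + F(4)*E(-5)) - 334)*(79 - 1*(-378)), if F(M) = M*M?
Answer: -477565/3 ≈ -1.5919e+5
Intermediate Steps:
E(x) = (6 + x)/(2 + x)
F(M) = M²
((-9 + F(4)*E(-5)) - 334)*(79 - 1*(-378)) = ((-9 + 4²*((6 - 5)/(2 - 5))) - 334)*(79 - 1*(-378)) = ((-9 + 16*(1/(-3))) - 334)*(79 + 378) = ((-9 + 16*(-⅓*1)) - 334)*457 = ((-9 + 16*(-⅓)) - 334)*457 = ((-9 - 16/3) - 334)*457 = (-43/3 - 334)*457 = -1045/3*457 = -477565/3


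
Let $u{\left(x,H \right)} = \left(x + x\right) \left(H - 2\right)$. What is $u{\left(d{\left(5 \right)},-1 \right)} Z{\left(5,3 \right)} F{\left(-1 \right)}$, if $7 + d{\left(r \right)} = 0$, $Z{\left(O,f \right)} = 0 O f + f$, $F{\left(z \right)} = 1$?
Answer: $126$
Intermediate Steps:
$Z{\left(O,f \right)} = f$ ($Z{\left(O,f \right)} = 0 f + f = 0 + f = f$)
$d{\left(r \right)} = -7$ ($d{\left(r \right)} = -7 + 0 = -7$)
$u{\left(x,H \right)} = 2 x \left(-2 + H\right)$
$u{\left(d{\left(5 \right)},-1 \right)} Z{\left(5,3 \right)} F{\left(-1 \right)} = 2 \left(-7\right) \left(-2 - 1\right) 3 \cdot 1 = 2 \left(-7\right) \left(-3\right) 3 \cdot 1 = 42 \cdot 3 \cdot 1 = 126 \cdot 1 = 126$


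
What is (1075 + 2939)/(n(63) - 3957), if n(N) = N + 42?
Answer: -223/214 ≈ -1.0421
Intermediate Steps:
n(N) = 42 + N
(1075 + 2939)/(n(63) - 3957) = (1075 + 2939)/((42 + 63) - 3957) = 4014/(105 - 3957) = 4014/(-3852) = 4014*(-1/3852) = -223/214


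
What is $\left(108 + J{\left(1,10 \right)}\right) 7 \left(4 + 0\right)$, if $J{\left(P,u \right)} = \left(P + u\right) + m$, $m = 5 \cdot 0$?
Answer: $3332$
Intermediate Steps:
$m = 0$
$J{\left(P,u \right)} = P + u$ ($J{\left(P,u \right)} = \left(P + u\right) + 0 = P + u$)
$\left(108 + J{\left(1,10 \right)}\right) 7 \left(4 + 0\right) = \left(108 + \left(1 + 10\right)\right) 7 \left(4 + 0\right) = \left(108 + 11\right) 7 \cdot 4 = 119 \cdot 28 = 3332$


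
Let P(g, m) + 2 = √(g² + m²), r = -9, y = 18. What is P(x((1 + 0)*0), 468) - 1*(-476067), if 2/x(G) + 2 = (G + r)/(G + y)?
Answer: 476065 + 4*√342226/5 ≈ 4.7653e+5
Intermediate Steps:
x(G) = 2/(-2 + (-9 + G)/(18 + G)) (x(G) = 2/(-2 + (G - 9)/(G + 18)) = 2/(-2 + (-9 + G)/(18 + G)))
P(g, m) = -2 + √(g² + m²)
P(x((1 + 0)*0), 468) - 1*(-476067) = (-2 + √((2*(-18 - (1 + 0)*0)/(45 + (1 + 0)*0))² + 468²)) - 1*(-476067) = (-2 + √((2*(-18 - 0)/(45 + 1*0))² + 219024)) + 476067 = (-2 + √((2*(-18 - 1*0)/(45 + 0))² + 219024)) + 476067 = (-2 + √((2*(-18 + 0)/45)² + 219024)) + 476067 = (-2 + √((2*(1/45)*(-18))² + 219024)) + 476067 = (-2 + √((-⅘)² + 219024)) + 476067 = (-2 + √(16/25 + 219024)) + 476067 = (-2 + √(5475616/25)) + 476067 = (-2 + 4*√342226/5) + 476067 = 476065 + 4*√342226/5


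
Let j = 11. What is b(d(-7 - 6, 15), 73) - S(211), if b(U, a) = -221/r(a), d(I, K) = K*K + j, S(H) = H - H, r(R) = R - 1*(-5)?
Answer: -17/6 ≈ -2.8333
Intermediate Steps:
r(R) = 5 + R (r(R) = R + 5 = 5 + R)
S(H) = 0
d(I, K) = 11 + K**2 (d(I, K) = K*K + 11 = K**2 + 11 = 11 + K**2)
b(U, a) = -221/(5 + a)
b(d(-7 - 6, 15), 73) - S(211) = -221/(5 + 73) - 1*0 = -221/78 + 0 = -221*1/78 + 0 = -17/6 + 0 = -17/6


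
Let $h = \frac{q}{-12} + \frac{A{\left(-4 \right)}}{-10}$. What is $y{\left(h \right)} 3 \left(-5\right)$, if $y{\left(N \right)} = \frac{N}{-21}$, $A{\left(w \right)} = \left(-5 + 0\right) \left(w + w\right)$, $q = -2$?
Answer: $- \frac{115}{42} \approx -2.7381$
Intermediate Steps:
$A{\left(w \right)} = - 10 w$ ($A{\left(w \right)} = - 5 \cdot 2 w = - 10 w$)
$h = - \frac{23}{6}$ ($h = - \frac{2}{-12} + \frac{\left(-10\right) \left(-4\right)}{-10} = \left(-2\right) \left(- \frac{1}{12}\right) + 40 \left(- \frac{1}{10}\right) = \frac{1}{6} - 4 = - \frac{23}{6} \approx -3.8333$)
$y{\left(N \right)} = - \frac{N}{21}$ ($y{\left(N \right)} = N \left(- \frac{1}{21}\right) = - \frac{N}{21}$)
$y{\left(h \right)} 3 \left(-5\right) = \left(- \frac{1}{21}\right) \left(- \frac{23}{6}\right) 3 \left(-5\right) = \frac{23}{126} \left(-15\right) = - \frac{115}{42}$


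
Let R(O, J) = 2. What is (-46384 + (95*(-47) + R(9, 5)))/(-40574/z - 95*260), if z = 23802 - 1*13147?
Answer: 541774785/263219074 ≈ 2.0583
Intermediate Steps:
z = 10655 (z = 23802 - 13147 = 10655)
(-46384 + (95*(-47) + R(9, 5)))/(-40574/z - 95*260) = (-46384 + (95*(-47) + 2))/(-40574/10655 - 95*260) = (-46384 + (-4465 + 2))/(-40574*1/10655 - 24700) = (-46384 - 4463)/(-40574/10655 - 24700) = -50847/(-263219074/10655) = -50847*(-10655/263219074) = 541774785/263219074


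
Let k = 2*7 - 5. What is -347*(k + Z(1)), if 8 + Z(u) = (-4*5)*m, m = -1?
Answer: -7287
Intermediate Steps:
k = 9 (k = 14 - 5 = 9)
Z(u) = 12 (Z(u) = -8 - 4*5*(-1) = -8 - 20*(-1) = -8 + 20 = 12)
-347*(k + Z(1)) = -347*(9 + 12) = -347*21 = -7287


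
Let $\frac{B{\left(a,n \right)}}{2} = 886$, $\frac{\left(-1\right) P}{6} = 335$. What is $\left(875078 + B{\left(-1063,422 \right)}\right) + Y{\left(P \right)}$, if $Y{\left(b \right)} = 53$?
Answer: $876903$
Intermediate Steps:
$P = -2010$ ($P = \left(-6\right) 335 = -2010$)
$B{\left(a,n \right)} = 1772$ ($B{\left(a,n \right)} = 2 \cdot 886 = 1772$)
$\left(875078 + B{\left(-1063,422 \right)}\right) + Y{\left(P \right)} = \left(875078 + 1772\right) + 53 = 876850 + 53 = 876903$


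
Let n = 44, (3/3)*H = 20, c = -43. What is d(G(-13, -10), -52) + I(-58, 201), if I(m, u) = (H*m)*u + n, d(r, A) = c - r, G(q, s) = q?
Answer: -233146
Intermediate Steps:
H = 20
d(r, A) = -43 - r
I(m, u) = 44 + 20*m*u (I(m, u) = (20*m)*u + 44 = 20*m*u + 44 = 44 + 20*m*u)
d(G(-13, -10), -52) + I(-58, 201) = (-43 - 1*(-13)) + (44 + 20*(-58)*201) = (-43 + 13) + (44 - 233160) = -30 - 233116 = -233146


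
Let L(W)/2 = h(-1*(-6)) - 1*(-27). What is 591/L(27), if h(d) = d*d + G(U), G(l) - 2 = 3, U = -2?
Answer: 591/136 ≈ 4.3456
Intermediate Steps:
G(l) = 5 (G(l) = 2 + 3 = 5)
h(d) = 5 + d**2 (h(d) = d*d + 5 = d**2 + 5 = 5 + d**2)
L(W) = 136 (L(W) = 2*((5 + (-1*(-6))**2) - 1*(-27)) = 2*((5 + 6**2) + 27) = 2*((5 + 36) + 27) = 2*(41 + 27) = 2*68 = 136)
591/L(27) = 591/136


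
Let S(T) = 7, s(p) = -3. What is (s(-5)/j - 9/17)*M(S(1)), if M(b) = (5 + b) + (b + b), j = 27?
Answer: -2548/153 ≈ -16.654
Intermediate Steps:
M(b) = 5 + 3*b (M(b) = (5 + b) + 2*b = 5 + 3*b)
(s(-5)/j - 9/17)*M(S(1)) = (-3/27 - 9/17)*(5 + 3*7) = (-3*1/27 - 9*1/17)*(5 + 21) = (-⅑ - 9/17)*26 = -98/153*26 = -2548/153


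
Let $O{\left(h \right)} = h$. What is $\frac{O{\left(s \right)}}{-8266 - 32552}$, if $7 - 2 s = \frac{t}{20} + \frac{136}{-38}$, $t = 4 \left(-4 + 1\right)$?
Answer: $- \frac{177}{1292570} \approx -0.00013694$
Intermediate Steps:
$t = -12$ ($t = 4 \left(-3\right) = -12$)
$s = \frac{531}{95}$ ($s = \frac{7}{2} - \frac{- \frac{12}{20} + \frac{136}{-38}}{2} = \frac{7}{2} - \frac{\left(-12\right) \frac{1}{20} + 136 \left(- \frac{1}{38}\right)}{2} = \frac{7}{2} - \frac{- \frac{3}{5} - \frac{68}{19}}{2} = \frac{7}{2} - - \frac{397}{190} = \frac{7}{2} + \frac{397}{190} = \frac{531}{95} \approx 5.5895$)
$\frac{O{\left(s \right)}}{-8266 - 32552} = \frac{531}{95 \left(-8266 - 32552\right)} = \frac{531}{95 \left(-40818\right)} = \frac{531}{95} \left(- \frac{1}{40818}\right) = - \frac{177}{1292570}$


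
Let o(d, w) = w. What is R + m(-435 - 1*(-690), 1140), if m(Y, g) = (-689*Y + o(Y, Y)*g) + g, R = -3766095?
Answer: -3649950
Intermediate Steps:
m(Y, g) = g - 689*Y + Y*g (m(Y, g) = (-689*Y + Y*g) + g = g - 689*Y + Y*g)
R + m(-435 - 1*(-690), 1140) = -3766095 + (1140 - 689*(-435 - 1*(-690)) + (-435 - 1*(-690))*1140) = -3766095 + (1140 - 689*(-435 + 690) + (-435 + 690)*1140) = -3766095 + (1140 - 689*255 + 255*1140) = -3766095 + (1140 - 175695 + 290700) = -3766095 + 116145 = -3649950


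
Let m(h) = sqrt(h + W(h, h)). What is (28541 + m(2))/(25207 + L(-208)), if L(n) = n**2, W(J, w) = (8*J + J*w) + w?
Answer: 28541/68471 + 2*sqrt(6)/68471 ≈ 0.41690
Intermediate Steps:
W(J, w) = w + 8*J + J*w
m(h) = sqrt(h**2 + 10*h) (m(h) = sqrt(h + (h + 8*h + h*h)) = sqrt(h + (h + 8*h + h**2)) = sqrt(h + (h**2 + 9*h)) = sqrt(h**2 + 10*h))
(28541 + m(2))/(25207 + L(-208)) = (28541 + sqrt(2*(10 + 2)))/(25207 + (-208)**2) = (28541 + sqrt(2*12))/(25207 + 43264) = (28541 + sqrt(24))/68471 = (28541 + 2*sqrt(6))*(1/68471) = 28541/68471 + 2*sqrt(6)/68471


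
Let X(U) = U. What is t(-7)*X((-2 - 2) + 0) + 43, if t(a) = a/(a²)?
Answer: 305/7 ≈ 43.571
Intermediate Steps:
t(a) = 1/a (t(a) = a/a² = 1/a)
t(-7)*X((-2 - 2) + 0) + 43 = ((-2 - 2) + 0)/(-7) + 43 = -(-4 + 0)/7 + 43 = -⅐*(-4) + 43 = 4/7 + 43 = 305/7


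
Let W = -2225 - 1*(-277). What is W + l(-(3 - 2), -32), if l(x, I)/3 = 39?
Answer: -1831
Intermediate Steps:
l(x, I) = 117 (l(x, I) = 3*39 = 117)
W = -1948 (W = -2225 + 277 = -1948)
W + l(-(3 - 2), -32) = -1948 + 117 = -1831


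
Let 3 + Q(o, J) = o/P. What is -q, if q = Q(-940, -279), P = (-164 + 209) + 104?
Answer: 1387/149 ≈ 9.3087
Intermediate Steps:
P = 149 (P = 45 + 104 = 149)
Q(o, J) = -3 + o/149
q = -1387/149 (q = -3 + (1/149)*(-940) = -3 - 940/149 = -1387/149 ≈ -9.3087)
-q = -1*(-1387/149) = 1387/149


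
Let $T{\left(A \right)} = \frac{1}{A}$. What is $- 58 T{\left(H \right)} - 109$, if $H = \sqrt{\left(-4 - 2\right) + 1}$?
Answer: $-109 + \frac{58 i \sqrt{5}}{5} \approx -109.0 + 25.938 i$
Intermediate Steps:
$H = i \sqrt{5}$ ($H = \sqrt{-6 + 1} = \sqrt{-5} = i \sqrt{5} \approx 2.2361 i$)
$- 58 T{\left(H \right)} - 109 = - \frac{58}{i \sqrt{5}} - 109 = - 58 \left(- \frac{i \sqrt{5}}{5}\right) - 109 = \frac{58 i \sqrt{5}}{5} - 109 = -109 + \frac{58 i \sqrt{5}}{5}$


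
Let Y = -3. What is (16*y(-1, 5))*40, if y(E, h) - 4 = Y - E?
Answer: 1280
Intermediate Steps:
y(E, h) = 1 - E (y(E, h) = 4 + (-3 - E) = 1 - E)
(16*y(-1, 5))*40 = (16*(1 - 1*(-1)))*40 = (16*(1 + 1))*40 = (16*2)*40 = 32*40 = 1280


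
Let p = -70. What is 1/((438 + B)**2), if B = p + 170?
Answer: 1/289444 ≈ 3.4549e-6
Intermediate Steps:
B = 100 (B = -70 + 170 = 100)
1/((438 + B)**2) = 1/((438 + 100)**2) = 1/(538**2) = 1/289444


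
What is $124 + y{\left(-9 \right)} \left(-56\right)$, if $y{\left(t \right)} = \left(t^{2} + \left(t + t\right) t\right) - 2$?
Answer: $-13372$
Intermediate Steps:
$y{\left(t \right)} = -2 + 3 t^{2}$ ($y{\left(t \right)} = \left(t^{2} + 2 t t\right) - 2 = \left(t^{2} + 2 t^{2}\right) - 2 = 3 t^{2} - 2 = -2 + 3 t^{2}$)
$124 + y{\left(-9 \right)} \left(-56\right) = 124 + \left(-2 + 3 \left(-9\right)^{2}\right) \left(-56\right) = 124 + \left(-2 + 3 \cdot 81\right) \left(-56\right) = 124 + \left(-2 + 243\right) \left(-56\right) = 124 + 241 \left(-56\right) = 124 - 13496 = -13372$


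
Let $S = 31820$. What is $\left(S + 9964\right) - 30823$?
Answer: $10961$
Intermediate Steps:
$\left(S + 9964\right) - 30823 = \left(31820 + 9964\right) - 30823 = 41784 - 30823 = 10961$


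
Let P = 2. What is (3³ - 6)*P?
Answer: 42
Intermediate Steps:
(3³ - 6)*P = (3³ - 6)*2 = (27 - 6)*2 = 21*2 = 42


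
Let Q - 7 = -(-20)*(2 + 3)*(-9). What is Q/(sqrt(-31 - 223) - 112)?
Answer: 50008/6399 + 893*I*sqrt(254)/12798 ≈ 7.815 + 1.1121*I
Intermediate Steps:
Q = -893 (Q = 7 - (-20)*(2 + 3)*(-9) = 7 - (-20)*5*(-9) = 7 - 10*(-10)*(-9) = 7 + 100*(-9) = 7 - 900 = -893)
Q/(sqrt(-31 - 223) - 112) = -893/(sqrt(-31 - 223) - 112) = -893/(sqrt(-254) - 112) = -893/(I*sqrt(254) - 112) = -893/(-112 + I*sqrt(254))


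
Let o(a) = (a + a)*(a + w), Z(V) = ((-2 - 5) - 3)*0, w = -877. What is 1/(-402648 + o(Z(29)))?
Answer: -1/402648 ≈ -2.4836e-6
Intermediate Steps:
Z(V) = 0 (Z(V) = (-7 - 3)*0 = -10*0 = 0)
o(a) = 2*a*(-877 + a) (o(a) = (a + a)*(a - 877) = (2*a)*(-877 + a) = 2*a*(-877 + a))
1/(-402648 + o(Z(29))) = 1/(-402648 + 2*0*(-877 + 0)) = 1/(-402648 + 2*0*(-877)) = 1/(-402648 + 0) = 1/(-402648) = -1/402648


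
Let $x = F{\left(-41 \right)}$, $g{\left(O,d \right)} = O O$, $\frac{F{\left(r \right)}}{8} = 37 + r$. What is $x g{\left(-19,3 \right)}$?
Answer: $-11552$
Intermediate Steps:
$F{\left(r \right)} = 296 + 8 r$ ($F{\left(r \right)} = 8 \left(37 + r\right) = 296 + 8 r$)
$g{\left(O,d \right)} = O^{2}$
$x = -32$ ($x = 296 + 8 \left(-41\right) = 296 - 328 = -32$)
$x g{\left(-19,3 \right)} = - 32 \left(-19\right)^{2} = \left(-32\right) 361 = -11552$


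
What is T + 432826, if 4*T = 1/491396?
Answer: 850755860385/1965584 ≈ 4.3283e+5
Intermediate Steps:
T = 1/1965584 (T = (1/4)/491396 = (1/4)*(1/491396) = 1/1965584 ≈ 5.0875e-7)
T + 432826 = 1/1965584 + 432826 = 850755860385/1965584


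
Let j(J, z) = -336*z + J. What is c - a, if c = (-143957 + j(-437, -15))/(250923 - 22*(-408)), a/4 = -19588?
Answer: 20363467094/259899 ≈ 78352.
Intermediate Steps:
j(J, z) = J - 336*z
a = -78352 (a = 4*(-19588) = -78352)
c = -139354/259899 (c = (-143957 + (-437 - 336*(-15)))/(250923 - 22*(-408)) = (-143957 + (-437 + 5040))/(250923 + 8976) = (-143957 + 4603)/259899 = -139354*1/259899 = -139354/259899 ≈ -0.53619)
c - a = -139354/259899 - 1*(-78352) = -139354/259899 + 78352 = 20363467094/259899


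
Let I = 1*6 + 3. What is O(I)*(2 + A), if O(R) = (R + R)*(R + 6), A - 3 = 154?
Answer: 42930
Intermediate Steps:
A = 157 (A = 3 + 154 = 157)
I = 9 (I = 6 + 3 = 9)
O(R) = 2*R*(6 + R) (O(R) = (2*R)*(6 + R) = 2*R*(6 + R))
O(I)*(2 + A) = (2*9*(6 + 9))*(2 + 157) = (2*9*15)*159 = 270*159 = 42930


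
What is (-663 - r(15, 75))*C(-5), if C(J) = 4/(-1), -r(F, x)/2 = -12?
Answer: 2748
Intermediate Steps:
r(F, x) = 24 (r(F, x) = -2*(-12) = 24)
C(J) = -4 (C(J) = 4*(-1) = -4)
(-663 - r(15, 75))*C(-5) = (-663 - 1*24)*(-4) = (-663 - 24)*(-4) = -687*(-4) = 2748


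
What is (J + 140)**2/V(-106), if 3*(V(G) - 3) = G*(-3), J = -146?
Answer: 36/109 ≈ 0.33028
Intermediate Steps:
V(G) = 3 - G (V(G) = 3 + (G*(-3))/3 = 3 + (-3*G)/3 = 3 - G)
(J + 140)**2/V(-106) = (-146 + 140)**2/(3 - 1*(-106)) = (-6)**2/(3 + 106) = 36/109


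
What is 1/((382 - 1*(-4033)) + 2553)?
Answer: 1/6968 ≈ 0.00014351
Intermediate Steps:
1/((382 - 1*(-4033)) + 2553) = 1/((382 + 4033) + 2553) = 1/(4415 + 2553) = 1/6968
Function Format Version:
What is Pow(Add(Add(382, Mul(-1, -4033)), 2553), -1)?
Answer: Rational(1, 6968) ≈ 0.00014351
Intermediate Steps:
Pow(Add(Add(382, Mul(-1, -4033)), 2553), -1) = Pow(Add(Add(382, 4033), 2553), -1) = Pow(Add(4415, 2553), -1) = Pow(6968, -1) = Rational(1, 6968)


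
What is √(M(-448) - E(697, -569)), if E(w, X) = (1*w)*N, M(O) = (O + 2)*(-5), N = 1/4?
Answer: √8223/2 ≈ 45.340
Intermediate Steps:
N = ¼ ≈ 0.25000
M(O) = -10 - 5*O (M(O) = (2 + O)*(-5) = -10 - 5*O)
E(w, X) = w/4 (E(w, X) = (1*w)*(¼) = w*(¼) = w/4)
√(M(-448) - E(697, -569)) = √((-10 - 5*(-448)) - 697/4) = √((-10 + 2240) - 1*697/4) = √(2230 - 697/4) = √(8223/4) = √8223/2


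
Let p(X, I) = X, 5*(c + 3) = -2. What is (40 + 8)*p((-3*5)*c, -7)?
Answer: 2448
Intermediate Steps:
c = -17/5 (c = -3 + (1/5)*(-2) = -3 - 2/5 = -17/5 ≈ -3.4000)
(40 + 8)*p((-3*5)*c, -7) = (40 + 8)*(-3*5*(-17/5)) = 48*(-15*(-17/5)) = 48*51 = 2448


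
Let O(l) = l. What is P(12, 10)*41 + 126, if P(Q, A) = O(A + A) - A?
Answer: 536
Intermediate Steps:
P(Q, A) = A (P(Q, A) = (A + A) - A = 2*A - A = A)
P(12, 10)*41 + 126 = 10*41 + 126 = 410 + 126 = 536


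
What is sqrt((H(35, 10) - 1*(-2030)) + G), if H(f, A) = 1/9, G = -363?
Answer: 22*sqrt(31)/3 ≈ 40.830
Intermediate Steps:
H(f, A) = 1/9
sqrt((H(35, 10) - 1*(-2030)) + G) = sqrt((1/9 - 1*(-2030)) - 363) = sqrt((1/9 + 2030) - 363) = sqrt(18271/9 - 363) = sqrt(15004/9) = 22*sqrt(31)/3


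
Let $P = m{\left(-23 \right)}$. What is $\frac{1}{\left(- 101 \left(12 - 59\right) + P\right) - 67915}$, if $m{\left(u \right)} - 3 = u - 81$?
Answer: $- \frac{1}{63269} \approx -1.5806 \cdot 10^{-5}$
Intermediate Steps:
$m{\left(u \right)} = -78 + u$ ($m{\left(u \right)} = 3 + \left(u - 81\right) = 3 + \left(-81 + u\right) = -78 + u$)
$P = -101$ ($P = -78 - 23 = -101$)
$\frac{1}{\left(- 101 \left(12 - 59\right) + P\right) - 67915} = \frac{1}{\left(- 101 \left(12 - 59\right) - 101\right) - 67915} = \frac{1}{\left(\left(-101\right) \left(-47\right) - 101\right) - 67915} = \frac{1}{\left(4747 - 101\right) - 67915} = \frac{1}{4646 - 67915} = \frac{1}{-63269} = - \frac{1}{63269}$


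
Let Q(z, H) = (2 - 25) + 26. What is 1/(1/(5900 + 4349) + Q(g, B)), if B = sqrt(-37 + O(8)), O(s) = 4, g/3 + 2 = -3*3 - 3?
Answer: 10249/30748 ≈ 0.33332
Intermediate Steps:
g = -42 (g = -6 + 3*(-3*3 - 3) = -6 + 3*(-9 - 3) = -6 + 3*(-12) = -6 - 36 = -42)
B = I*sqrt(33) (B = sqrt(-37 + 4) = sqrt(-33) = I*sqrt(33) ≈ 5.7446*I)
Q(z, H) = 3 (Q(z, H) = -23 + 26 = 3)
1/(1/(5900 + 4349) + Q(g, B)) = 1/(1/(5900 + 4349) + 3) = 1/(1/10249 + 3) = 1/(30748/10249) = 10249/30748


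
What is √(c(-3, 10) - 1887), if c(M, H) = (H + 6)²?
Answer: I*√1631 ≈ 40.386*I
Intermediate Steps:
c(M, H) = (6 + H)²
√(c(-3, 10) - 1887) = √((6 + 10)² - 1887) = √(16² - 1887) = √(256 - 1887) = √(-1631) = I*√1631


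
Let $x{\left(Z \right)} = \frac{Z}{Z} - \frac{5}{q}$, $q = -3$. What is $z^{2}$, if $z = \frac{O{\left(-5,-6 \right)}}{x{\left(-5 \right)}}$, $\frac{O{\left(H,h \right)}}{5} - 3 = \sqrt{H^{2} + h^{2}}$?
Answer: $\frac{7875}{32} + \frac{675 \sqrt{61}}{32} \approx 410.84$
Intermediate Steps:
$x{\left(Z \right)} = \frac{8}{3}$ ($x{\left(Z \right)} = \frac{Z}{Z} - \frac{5}{-3} = 1 - - \frac{5}{3} = 1 + \frac{5}{3} = \frac{8}{3}$)
$O{\left(H,h \right)} = 15 + 5 \sqrt{H^{2} + h^{2}}$
$z = \frac{45}{8} + \frac{15 \sqrt{61}}{8}$ ($z = \frac{15 + 5 \sqrt{\left(-5\right)^{2} + \left(-6\right)^{2}}}{\frac{8}{3}} = \left(15 + 5 \sqrt{25 + 36}\right) \frac{3}{8} = \left(15 + 5 \sqrt{61}\right) \frac{3}{8} = \frac{45}{8} + \frac{15 \sqrt{61}}{8} \approx 20.269$)
$z^{2} = \left(\frac{45}{8} + \frac{15 \sqrt{61}}{8}\right)^{2}$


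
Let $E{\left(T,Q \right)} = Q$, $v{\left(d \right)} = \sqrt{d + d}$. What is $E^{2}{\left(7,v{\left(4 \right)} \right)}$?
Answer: $8$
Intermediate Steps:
$v{\left(d \right)} = \sqrt{2} \sqrt{d}$ ($v{\left(d \right)} = \sqrt{2 d} = \sqrt{2} \sqrt{d}$)
$E^{2}{\left(7,v{\left(4 \right)} \right)} = \left(\sqrt{2} \sqrt{4}\right)^{2} = \left(\sqrt{2} \cdot 2\right)^{2} = \left(2 \sqrt{2}\right)^{2} = 8$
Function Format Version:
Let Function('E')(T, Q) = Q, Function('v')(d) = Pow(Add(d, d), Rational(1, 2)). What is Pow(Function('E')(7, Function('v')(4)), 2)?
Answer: 8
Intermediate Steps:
Function('v')(d) = Mul(Pow(2, Rational(1, 2)), Pow(d, Rational(1, 2))) (Function('v')(d) = Pow(Mul(2, d), Rational(1, 2)) = Mul(Pow(2, Rational(1, 2)), Pow(d, Rational(1, 2))))
Pow(Function('E')(7, Function('v')(4)), 2) = Pow(Mul(Pow(2, Rational(1, 2)), Pow(4, Rational(1, 2))), 2) = Pow(Mul(Pow(2, Rational(1, 2)), 2), 2) = Pow(Mul(2, Pow(2, Rational(1, 2))), 2) = 8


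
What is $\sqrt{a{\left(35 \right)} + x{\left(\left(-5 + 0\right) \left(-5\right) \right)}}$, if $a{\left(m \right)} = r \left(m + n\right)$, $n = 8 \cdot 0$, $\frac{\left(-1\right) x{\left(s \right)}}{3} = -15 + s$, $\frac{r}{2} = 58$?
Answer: $\sqrt{4030} \approx 63.482$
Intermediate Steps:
$r = 116$ ($r = 2 \cdot 58 = 116$)
$x{\left(s \right)} = 45 - 3 s$ ($x{\left(s \right)} = - 3 \left(-15 + s\right) = 45 - 3 s$)
$n = 0$
$a{\left(m \right)} = 116 m$ ($a{\left(m \right)} = 116 \left(m + 0\right) = 116 m$)
$\sqrt{a{\left(35 \right)} + x{\left(\left(-5 + 0\right) \left(-5\right) \right)}} = \sqrt{116 \cdot 35 + \left(45 - 3 \left(-5 + 0\right) \left(-5\right)\right)} = \sqrt{4060 + \left(45 - 3 \left(\left(-5\right) \left(-5\right)\right)\right)} = \sqrt{4060 + \left(45 - 75\right)} = \sqrt{4060 - 30} = \sqrt{4030}$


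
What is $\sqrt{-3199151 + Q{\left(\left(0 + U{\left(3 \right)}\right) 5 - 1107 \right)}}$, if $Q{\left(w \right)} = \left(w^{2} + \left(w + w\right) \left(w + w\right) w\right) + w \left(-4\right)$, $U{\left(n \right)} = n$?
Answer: $i \sqrt{5210685071} \approx 72185.0 i$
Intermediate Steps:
$Q{\left(w \right)} = w^{2} - 4 w + 4 w^{3}$ ($Q{\left(w \right)} = \left(w^{2} + 2 w 2 w w\right) - 4 w = \left(w^{2} + 4 w^{2} w\right) - 4 w = \left(w^{2} + 4 w^{3}\right) - 4 w = w^{2} - 4 w + 4 w^{3}$)
$\sqrt{-3199151 + Q{\left(\left(0 + U{\left(3 \right)}\right) 5 - 1107 \right)}} = \sqrt{-3199151 + \left(\left(0 + 3\right) 5 - 1107\right) \left(-4 - \left(1107 - \left(0 + 3\right) 5\right) + 4 \left(\left(0 + 3\right) 5 - 1107\right)^{2}\right)} = \sqrt{-3199151 + \left(3 \cdot 5 - 1107\right) \left(-4 + \left(3 \cdot 5 - 1107\right) + 4 \left(3 \cdot 5 - 1107\right)^{2}\right)} = \sqrt{-3199151 + \left(15 - 1107\right) \left(-4 + \left(15 - 1107\right) + 4 \left(15 - 1107\right)^{2}\right)} = \sqrt{-3199151 - 1092 \left(-4 - 1092 + 4 \left(-1092\right)^{2}\right)} = \sqrt{-3199151 - 1092 \left(-4 - 1092 + 4 \cdot 1192464\right)} = \sqrt{-3199151 - 1092 \left(-4 - 1092 + 4769856\right)} = \sqrt{-3199151 - 5207485920} = \sqrt{-5210685071} = i \sqrt{5210685071}$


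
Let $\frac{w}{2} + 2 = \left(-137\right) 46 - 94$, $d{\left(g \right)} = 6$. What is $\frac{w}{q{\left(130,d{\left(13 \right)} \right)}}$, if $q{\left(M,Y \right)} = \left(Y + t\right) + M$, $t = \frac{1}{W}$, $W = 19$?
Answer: $- \frac{243124}{2585} \approx -94.052$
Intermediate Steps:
$t = \frac{1}{19} \approx 0.052632$
$q{\left(M,Y \right)} = \frac{1}{19} + M + Y$ ($q{\left(M,Y \right)} = \left(Y + \frac{1}{19}\right) + M = \left(\frac{1}{19} + Y\right) + M = \frac{1}{19} + M + Y$)
$w = -12796$ ($w = -4 + 2 \left(\left(-137\right) 46 - 94\right) = -4 + 2 \left(-6302 - 94\right) = -4 + 2 \left(-6396\right) = -4 - 12792 = -12796$)
$\frac{w}{q{\left(130,d{\left(13 \right)} \right)}} = - \frac{12796}{\frac{1}{19} + 130 + 6} = - \frac{12796}{\frac{2585}{19}} = \left(-12796\right) \frac{19}{2585} = - \frac{243124}{2585}$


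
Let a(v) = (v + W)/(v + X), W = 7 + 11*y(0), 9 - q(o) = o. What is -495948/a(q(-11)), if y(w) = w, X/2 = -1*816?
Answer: 266489392/9 ≈ 2.9610e+7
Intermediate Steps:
X = -1632 (X = 2*(-1*816) = 2*(-816) = -1632)
q(o) = 9 - o
W = 7 (W = 7 + 11*0 = 7 + 0 = 7)
a(v) = (7 + v)/(-1632 + v) (a(v) = (v + 7)/(v - 1632) = (7 + v)/(-1632 + v))
-495948/a(q(-11)) = -495948*(-1632 + (9 - 1*(-11)))/(7 + (9 - 1*(-11))) = -495948*(-1632 + (9 + 11))/(7 + (9 + 11)) = -495948*(-1632 + 20)/(7 + 20) = -495948/(27/(-1612)) = -495948/((-1/1612*27)) = -495948/(-27/1612) = -495948*(-1612/27) = 266489392/9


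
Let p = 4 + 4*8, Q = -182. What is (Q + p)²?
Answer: 21316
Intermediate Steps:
p = 36 (p = 4 + 32 = 36)
(Q + p)² = (-182 + 36)² = (-146)² = 21316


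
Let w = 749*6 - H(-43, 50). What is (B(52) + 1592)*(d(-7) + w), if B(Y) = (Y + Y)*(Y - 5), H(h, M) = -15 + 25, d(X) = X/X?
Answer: 29062800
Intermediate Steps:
d(X) = 1
H(h, M) = 10
B(Y) = 2*Y*(-5 + Y) (B(Y) = (2*Y)*(-5 + Y) = 2*Y*(-5 + Y))
w = 4484 (w = 749*6 - 1*10 = 4494 - 10 = 4484)
(B(52) + 1592)*(d(-7) + w) = (2*52*(-5 + 52) + 1592)*(1 + 4484) = (2*52*47 + 1592)*4485 = (4888 + 1592)*4485 = 6480*4485 = 29062800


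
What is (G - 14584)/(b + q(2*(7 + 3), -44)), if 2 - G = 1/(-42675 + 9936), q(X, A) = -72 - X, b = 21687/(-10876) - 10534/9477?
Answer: 16402170714256548/106976929126571 ≈ 153.32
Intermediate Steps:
b = -320095483/103071852 (b = 21687*(-1/10876) - 10534*1/9477 = -21687/10876 - 10534/9477 = -320095483/103071852 ≈ -3.1056)
G = 65479/32739 (G = 2 - 1/(-42675 + 9936) = 2 - 1/(-32739) = 2 - 1*(-1/32739) = 2 + 1/32739 = 65479/32739 ≈ 2.0000)
(G - 14584)/(b + q(2*(7 + 3), -44)) = (65479/32739 - 14584)/(-320095483/103071852 + (-72 - 2*(7 + 3))) = -477400097/(32739*(-320095483/103071852 + (-72 - 2*10))) = -477400097/(32739*(-320095483/103071852 + (-72 - 1*20))) = -477400097/(32739*(-320095483/103071852 + (-72 - 20))) = -477400097/(32739*(-320095483/103071852 - 92)) = -477400097/(32739*(-9802705867/103071852)) = -477400097/32739*(-103071852/9802705867) = 16402170714256548/106976929126571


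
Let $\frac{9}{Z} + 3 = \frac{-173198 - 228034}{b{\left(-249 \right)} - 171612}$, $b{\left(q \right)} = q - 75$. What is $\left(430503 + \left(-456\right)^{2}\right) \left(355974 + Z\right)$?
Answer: $\frac{542467381110300}{2387} \approx 2.2726 \cdot 10^{11}$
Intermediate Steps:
$b{\left(q \right)} = -75 + q$
$Z = - \frac{32238}{2387}$ ($Z = \frac{9}{-3 + \frac{-173198 - 228034}{\left(-75 - 249\right) - 171612}} = \frac{9}{-3 - \frac{401232}{-324 - 171612}} = \frac{9}{-3 - \frac{401232}{-171936}} = \frac{9}{-3 - - \frac{8359}{3582}} = \frac{9}{-3 + \frac{8359}{3582}} = \frac{9}{- \frac{2387}{3582}} = 9 \left(- \frac{3582}{2387}\right) = - \frac{32238}{2387} \approx -13.506$)
$\left(430503 + \left(-456\right)^{2}\right) \left(355974 + Z\right) = \left(430503 + \left(-456\right)^{2}\right) \left(355974 - \frac{32238}{2387}\right) = \left(430503 + 207936\right) \frac{849677700}{2387} = 638439 \cdot \frac{849677700}{2387} = \frac{542467381110300}{2387}$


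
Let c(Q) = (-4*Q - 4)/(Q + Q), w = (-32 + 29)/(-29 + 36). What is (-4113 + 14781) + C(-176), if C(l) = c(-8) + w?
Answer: 298643/28 ≈ 10666.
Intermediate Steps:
w = -3/7 ≈ -0.42857
c(Q) = (-4 - 4*Q)/(2*Q) (c(Q) = (-4 - 4*Q)/((2*Q)) = (-4 - 4*Q)*(1/(2*Q)) = (-4 - 4*Q)/(2*Q))
C(l) = -61/28 (C(l) = (-2 - 2/(-8)) - 3/7 = (-2 - 2*(-⅛)) - 3/7 = (-2 + ¼) - 3/7 = -7/4 - 3/7 = -61/28)
(-4113 + 14781) + C(-176) = (-4113 + 14781) - 61/28 = 10668 - 61/28 = 298643/28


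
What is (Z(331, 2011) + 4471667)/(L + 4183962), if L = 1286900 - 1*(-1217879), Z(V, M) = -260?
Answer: 4471407/6688741 ≈ 0.66850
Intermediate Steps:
L = 2504779 (L = 1286900 + 1217879 = 2504779)
(Z(331, 2011) + 4471667)/(L + 4183962) = (-260 + 4471667)/(2504779 + 4183962) = 4471407/6688741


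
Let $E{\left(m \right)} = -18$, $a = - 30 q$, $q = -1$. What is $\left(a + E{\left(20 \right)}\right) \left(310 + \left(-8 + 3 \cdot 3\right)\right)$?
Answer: $3732$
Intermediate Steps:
$a = 30$ ($a = \left(-30\right) \left(-1\right) = 30$)
$\left(a + E{\left(20 \right)}\right) \left(310 + \left(-8 + 3 \cdot 3\right)\right) = \left(30 - 18\right) \left(310 + \left(-8 + 3 \cdot 3\right)\right) = 12 \left(310 + \left(-8 + 9\right)\right) = 12 \left(310 + 1\right) = 12 \cdot 311 = 3732$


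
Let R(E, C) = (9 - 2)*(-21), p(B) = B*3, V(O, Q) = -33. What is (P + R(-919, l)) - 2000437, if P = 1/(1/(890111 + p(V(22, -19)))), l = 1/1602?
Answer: -1110572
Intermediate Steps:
p(B) = 3*B
l = 1/1602 ≈ 0.00062422
R(E, C) = -147 (R(E, C) = 7*(-21) = -147)
P = 890012 (P = 1/(1/(890111 + 3*(-33))) = 1/(1/(890111 - 99)) = 1/(1/890012) = 890012)
(P + R(-919, l)) - 2000437 = (890012 - 147) - 2000437 = 889865 - 2000437 = -1110572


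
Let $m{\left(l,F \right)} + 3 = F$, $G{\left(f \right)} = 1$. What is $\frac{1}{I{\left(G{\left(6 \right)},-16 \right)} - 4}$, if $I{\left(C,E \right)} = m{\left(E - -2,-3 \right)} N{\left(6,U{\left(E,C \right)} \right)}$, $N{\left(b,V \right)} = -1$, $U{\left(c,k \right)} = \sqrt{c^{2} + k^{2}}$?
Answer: $\frac{1}{2} \approx 0.5$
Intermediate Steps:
$m{\left(l,F \right)} = -3 + F$
$I{\left(C,E \right)} = 6$ ($I{\left(C,E \right)} = \left(-3 - 3\right) \left(-1\right) = \left(-6\right) \left(-1\right) = 6$)
$\frac{1}{I{\left(G{\left(6 \right)},-16 \right)} - 4} = \frac{1}{6 - 4} = \frac{1}{2}$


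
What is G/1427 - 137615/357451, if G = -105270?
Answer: -37825243375/510082577 ≈ -74.155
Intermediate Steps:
G/1427 - 137615/357451 = -105270/1427 - 137615/357451 = -37825243375/510082577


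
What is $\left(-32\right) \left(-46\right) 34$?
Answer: $50048$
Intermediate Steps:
$\left(-32\right) \left(-46\right) 34 = 1472 \cdot 34 = 50048$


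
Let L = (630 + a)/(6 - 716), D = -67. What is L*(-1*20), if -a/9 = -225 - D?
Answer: 4104/71 ≈ 57.803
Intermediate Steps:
a = 1422 (a = -9*(-225 - 1*(-67)) = -9*(-225 + 67) = -9*(-158) = 1422)
L = -1026/355 (L = (630 + 1422)/(6 - 716) = 2052/(-710) = 2052*(-1/710) = -1026/355 ≈ -2.8901)
L*(-1*20) = -(-1026)*20/355 = -1026/355*(-20) = 4104/71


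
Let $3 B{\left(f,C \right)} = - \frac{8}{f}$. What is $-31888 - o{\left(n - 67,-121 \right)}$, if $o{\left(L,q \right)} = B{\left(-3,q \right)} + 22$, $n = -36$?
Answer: $- \frac{287198}{9} \approx -31911.0$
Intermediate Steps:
$B{\left(f,C \right)} = - \frac{8}{3 f}$ ($B{\left(f,C \right)} = \frac{\left(-8\right) \frac{1}{f}}{3} = - \frac{8}{3 f}$)
$o{\left(L,q \right)} = \frac{206}{9}$ ($o{\left(L,q \right)} = - \frac{8}{3 \left(-3\right)} + 22 = \left(- \frac{8}{3}\right) \left(- \frac{1}{3}\right) + 22 = \frac{8}{9} + 22 = \frac{206}{9}$)
$-31888 - o{\left(n - 67,-121 \right)} = -31888 - \frac{206}{9} = - \frac{287198}{9}$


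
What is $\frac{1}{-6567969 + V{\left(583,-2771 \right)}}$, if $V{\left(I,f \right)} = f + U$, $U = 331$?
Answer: $- \frac{1}{6570409} \approx -1.522 \cdot 10^{-7}$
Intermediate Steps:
$V{\left(I,f \right)} = 331 + f$ ($V{\left(I,f \right)} = f + 331 = 331 + f$)
$\frac{1}{-6567969 + V{\left(583,-2771 \right)}} = \frac{1}{-6567969 + \left(331 - 2771\right)} = \frac{1}{-6567969 - 2440} = \frac{1}{-6570409} = - \frac{1}{6570409}$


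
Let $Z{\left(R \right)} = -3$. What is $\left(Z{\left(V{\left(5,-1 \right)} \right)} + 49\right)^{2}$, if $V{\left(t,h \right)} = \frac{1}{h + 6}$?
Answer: $2116$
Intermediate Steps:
$V{\left(t,h \right)} = \frac{1}{6 + h}$
$\left(Z{\left(V{\left(5,-1 \right)} \right)} + 49\right)^{2} = \left(-3 + 49\right)^{2} = 46^{2} = 2116$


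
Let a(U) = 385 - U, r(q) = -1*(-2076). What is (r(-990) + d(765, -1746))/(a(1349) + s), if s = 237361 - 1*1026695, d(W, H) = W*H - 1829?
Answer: 1335443/790298 ≈ 1.6898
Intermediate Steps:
r(q) = 2076
d(W, H) = -1829 + H*W (d(W, H) = H*W - 1829 = -1829 + H*W)
s = -789334 (s = 237361 - 1026695 = -789334)
(r(-990) + d(765, -1746))/(a(1349) + s) = (2076 + (-1829 - 1746*765))/((385 - 1*1349) - 789334) = (2076 + (-1829 - 1335690))/((385 - 1349) - 789334) = (2076 - 1337519)/(-964 - 789334) = -1335443/(-790298) = -1335443*(-1/790298) = 1335443/790298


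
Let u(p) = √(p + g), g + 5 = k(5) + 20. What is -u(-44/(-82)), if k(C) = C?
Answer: -√34522/41 ≈ -4.5317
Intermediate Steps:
g = 20 (g = -5 + (5 + 20) = -5 + 25 = 20)
u(p) = √(20 + p) (u(p) = √(p + 20) = √(20 + p))
-u(-44/(-82)) = -√(20 - 44/(-82)) = -√(20 - 44*(-1/82)) = -√(20 + 22/41) = -√(842/41) = -√34522/41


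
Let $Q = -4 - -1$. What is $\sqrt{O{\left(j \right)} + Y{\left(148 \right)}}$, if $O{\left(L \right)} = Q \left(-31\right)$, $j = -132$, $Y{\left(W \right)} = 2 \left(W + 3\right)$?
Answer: $\sqrt{395} \approx 19.875$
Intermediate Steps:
$Y{\left(W \right)} = 6 + 2 W$ ($Y{\left(W \right)} = 2 \left(3 + W\right) = 6 + 2 W$)
$Q = -3$ ($Q = -4 + 1 = -3$)
$O{\left(L \right)} = 93$ ($O{\left(L \right)} = \left(-3\right) \left(-31\right) = 93$)
$\sqrt{O{\left(j \right)} + Y{\left(148 \right)}} = \sqrt{93 + \left(6 + 2 \cdot 148\right)} = \sqrt{93 + \left(6 + 296\right)} = \sqrt{93 + 302} = \sqrt{395}$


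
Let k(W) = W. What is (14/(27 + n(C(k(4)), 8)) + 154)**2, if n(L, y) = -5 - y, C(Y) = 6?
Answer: 24025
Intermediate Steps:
(14/(27 + n(C(k(4)), 8)) + 154)**2 = (14/(27 + (-5 - 1*8)) + 154)**2 = (14/(27 + (-5 - 8)) + 154)**2 = (14/(27 - 13) + 154)**2 = (14/14 + 154)**2 = (14*(1/14) + 154)**2 = (1 + 154)**2 = 155**2 = 24025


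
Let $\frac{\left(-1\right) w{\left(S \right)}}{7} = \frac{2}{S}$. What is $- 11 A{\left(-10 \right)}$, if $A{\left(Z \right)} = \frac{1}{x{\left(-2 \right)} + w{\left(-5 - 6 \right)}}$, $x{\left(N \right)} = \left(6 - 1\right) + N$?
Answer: $- \frac{121}{47} \approx -2.5745$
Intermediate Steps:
$w{\left(S \right)} = - \frac{14}{S}$ ($w{\left(S \right)} = - 7 \frac{2}{S} = - \frac{14}{S}$)
$x{\left(N \right)} = 5 + N$
$A{\left(Z \right)} = \frac{11}{47}$ ($A{\left(Z \right)} = \frac{1}{\left(5 - 2\right) - \frac{14}{-5 - 6}} = \frac{1}{3 - \frac{14}{-5 - 6}} = \frac{1}{3 - \frac{14}{-11}} = \frac{1}{3 - - \frac{14}{11}} = \frac{1}{3 + \frac{14}{11}} = \frac{1}{\frac{47}{11}} = \frac{11}{47}$)
$- 11 A{\left(-10 \right)} = \left(-11\right) \frac{11}{47} = - \frac{121}{47}$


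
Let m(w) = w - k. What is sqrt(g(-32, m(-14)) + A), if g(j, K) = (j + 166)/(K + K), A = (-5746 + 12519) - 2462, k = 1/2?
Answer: sqrt(3621665)/29 ≈ 65.623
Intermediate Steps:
k = 1/2 ≈ 0.50000
m(w) = -1/2 + w (m(w) = w - 1*1/2 = w - 1/2 = -1/2 + w)
A = 4311 (A = 6773 - 2462 = 4311)
g(j, K) = (166 + j)/(2*K) (g(j, K) = (166 + j)/((2*K)) = (166 + j)*(1/(2*K)) = (166 + j)/(2*K))
sqrt(g(-32, m(-14)) + A) = sqrt((166 - 32)/(2*(-1/2 - 14)) + 4311) = sqrt((1/2)*134/(-29/2) + 4311) = sqrt((1/2)*(-2/29)*134 + 4311) = sqrt(-134/29 + 4311) = sqrt(124885/29) = sqrt(3621665)/29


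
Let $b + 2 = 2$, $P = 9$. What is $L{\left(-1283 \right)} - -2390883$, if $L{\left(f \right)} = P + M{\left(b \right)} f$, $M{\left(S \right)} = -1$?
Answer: $2392175$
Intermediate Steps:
$b = 0$ ($b = -2 + 2 = 0$)
$L{\left(f \right)} = 9 - f$
$L{\left(-1283 \right)} - -2390883 = \left(9 - -1283\right) - -2390883 = \left(9 + 1283\right) + 2390883 = 1292 + 2390883 = 2392175$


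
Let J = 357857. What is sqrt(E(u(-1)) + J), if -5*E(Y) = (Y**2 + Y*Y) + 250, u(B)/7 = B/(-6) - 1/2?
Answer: sqrt(80506085)/15 ≈ 598.17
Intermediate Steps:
u(B) = -7/2 - 7*B/6 (u(B) = 7*(B/(-6) - 1/2) = 7*(B*(-1/6) - 1*1/2) = 7*(-B/6 - 1/2) = 7*(-1/2 - B/6) = -7/2 - 7*B/6)
E(Y) = -50 - 2*Y**2/5 (E(Y) = -((Y**2 + Y*Y) + 250)/5 = -((Y**2 + Y**2) + 250)/5 = -(2*Y**2 + 250)/5 = -(250 + 2*Y**2)/5 = -50 - 2*Y**2/5)
sqrt(E(u(-1)) + J) = sqrt((-50 - 2*(-7/2 - 7/6*(-1))**2/5) + 357857) = sqrt((-50 - 2*(-7/2 + 7/6)**2/5) + 357857) = sqrt((-50 - 2*(-7/3)**2/5) + 357857) = sqrt((-50 - 2/5*49/9) + 357857) = sqrt((-50 - 98/45) + 357857) = sqrt(-2348/45 + 357857) = sqrt(16101217/45) = sqrt(80506085)/15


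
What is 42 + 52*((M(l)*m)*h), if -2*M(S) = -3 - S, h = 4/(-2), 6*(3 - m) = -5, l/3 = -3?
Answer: 1238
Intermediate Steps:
l = -9 (l = 3*(-3) = -9)
m = 23/6 (m = 3 - 1/6*(-5) = 3 + 5/6 = 23/6 ≈ 3.8333)
h = -2 (h = 4*(-1/2) = -2)
M(S) = 3/2 + S/2 (M(S) = -(-3 - S)/2 = 3/2 + S/2)
42 + 52*((M(l)*m)*h) = 42 + 52*(((3/2 + (1/2)*(-9))*(23/6))*(-2)) = 42 + 52*(((3/2 - 9/2)*(23/6))*(-2)) = 42 + 52*(-3*23/6*(-2)) = 42 + 52*(-23/2*(-2)) = 42 + 52*23 = 42 + 1196 = 1238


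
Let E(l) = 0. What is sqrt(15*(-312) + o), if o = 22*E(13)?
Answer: 6*I*sqrt(130) ≈ 68.411*I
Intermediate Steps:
o = 0 (o = 22*0 = 0)
sqrt(15*(-312) + o) = sqrt(15*(-312) + 0) = sqrt(-4680 + 0) = sqrt(-4680) = 6*I*sqrt(130)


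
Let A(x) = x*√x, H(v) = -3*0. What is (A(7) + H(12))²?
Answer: 343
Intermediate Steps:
H(v) = 0
A(x) = x^(3/2)
(A(7) + H(12))² = (7^(3/2) + 0)² = (7*√7 + 0)² = (7*√7)² = 343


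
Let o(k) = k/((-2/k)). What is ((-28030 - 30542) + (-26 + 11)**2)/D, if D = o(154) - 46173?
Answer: 58347/58031 ≈ 1.0054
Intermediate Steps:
o(k) = -k**2/2 (o(k) = k*(-k/2) = -k**2/2)
D = -58031 (D = -1/2*154**2 - 46173 = -1/2*23716 - 46173 = -11858 - 46173 = -58031)
((-28030 - 30542) + (-26 + 11)**2)/D = ((-28030 - 30542) + (-26 + 11)**2)/(-58031) = (-58572 + (-15)**2)*(-1/58031) = (-58572 + 225)*(-1/58031) = -58347*(-1/58031) = 58347/58031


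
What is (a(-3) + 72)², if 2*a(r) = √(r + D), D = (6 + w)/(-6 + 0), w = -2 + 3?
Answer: 124391/24 + 60*I*√6 ≈ 5183.0 + 146.97*I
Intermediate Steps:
w = 1
D = -7/6 (D = (6 + 1)/(-6 + 0) = 7/(-6) = 7*(-⅙) = -7/6 ≈ -1.1667)
a(r) = √(-7/6 + r)/2 (a(r) = √(r - 7/6)/2 = √(-7/6 + r)/2)
(a(-3) + 72)² = (√(-42 + 36*(-3))/12 + 72)² = (√(-42 - 108)/12 + 72)² = (√(-150)/12 + 72)² = ((5*I*√6)/12 + 72)² = (5*I*√6/12 + 72)² = (72 + 5*I*√6/12)²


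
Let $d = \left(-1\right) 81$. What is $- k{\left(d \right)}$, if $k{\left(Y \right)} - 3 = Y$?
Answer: $78$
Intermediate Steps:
$d = -81$
$k{\left(Y \right)} = 3 + Y$
$- k{\left(d \right)} = - (3 - 81) = \left(-1\right) \left(-78\right) = 78$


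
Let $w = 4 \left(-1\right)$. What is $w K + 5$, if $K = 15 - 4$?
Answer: $-39$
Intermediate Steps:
$K = 11$ ($K = 15 - 4 = 11$)
$w = -4$
$w K + 5 = \left(-4\right) 11 + 5 = -44 + 5 = -39$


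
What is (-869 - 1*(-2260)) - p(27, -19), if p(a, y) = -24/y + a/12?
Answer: 105449/76 ≈ 1387.5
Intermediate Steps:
p(a, y) = -24/y + a/12 (p(a, y) = -24/y + a*(1/12) = -24/y + a/12)
(-869 - 1*(-2260)) - p(27, -19) = (-869 - 1*(-2260)) - (-24/(-19) + (1/12)*27) = (-869 + 2260) - (-24*(-1/19) + 9/4) = 1391 - (24/19 + 9/4) = 1391 - 1*267/76 = 1391 - 267/76 = 105449/76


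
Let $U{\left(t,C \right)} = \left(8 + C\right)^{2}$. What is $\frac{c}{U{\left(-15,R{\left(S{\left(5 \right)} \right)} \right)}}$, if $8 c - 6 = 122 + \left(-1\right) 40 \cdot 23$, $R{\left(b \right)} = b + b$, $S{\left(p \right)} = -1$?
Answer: $- \frac{11}{4} \approx -2.75$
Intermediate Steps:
$R{\left(b \right)} = 2 b$
$c = -99$ ($c = \frac{3}{4} + \frac{122 + \left(-1\right) 40 \cdot 23}{8} = \frac{3}{4} + \frac{122 - 920}{8} = \frac{3}{4} + \frac{1}{8} \left(-798\right) = \frac{3}{4} - \frac{399}{4} = -99$)
$\frac{c}{U{\left(-15,R{\left(S{\left(5 \right)} \right)} \right)}} = - \frac{99}{\left(8 + 2 \left(-1\right)\right)^{2}} = - \frac{99}{\left(8 - 2\right)^{2}} = - \frac{99}{6^{2}} = - \frac{99}{36} = \left(-99\right) \frac{1}{36} = - \frac{11}{4}$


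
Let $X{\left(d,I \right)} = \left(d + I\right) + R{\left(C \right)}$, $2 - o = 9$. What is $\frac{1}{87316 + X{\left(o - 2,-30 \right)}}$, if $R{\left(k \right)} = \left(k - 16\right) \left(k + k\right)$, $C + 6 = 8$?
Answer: $\frac{1}{87221} \approx 1.1465 \cdot 10^{-5}$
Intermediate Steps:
$C = 2$ ($C = -6 + 8 = 2$)
$o = -7$ ($o = 2 - 9 = -7$)
$R{\left(k \right)} = 2 k \left(-16 + k\right)$ ($R{\left(k \right)} = \left(-16 + k\right) 2 k = 2 k \left(-16 + k\right)$)
$X{\left(d,I \right)} = -56 + I + d$ ($X{\left(d,I \right)} = \left(d + I\right) + 2 \cdot 2 \left(-16 + 2\right) = \left(I + d\right) + 2 \cdot 2 \left(-14\right) = \left(I + d\right) - 56 = -56 + I + d$)
$\frac{1}{87316 + X{\left(o - 2,-30 \right)}} = \frac{1}{87316 - 95} = \frac{1}{87221}$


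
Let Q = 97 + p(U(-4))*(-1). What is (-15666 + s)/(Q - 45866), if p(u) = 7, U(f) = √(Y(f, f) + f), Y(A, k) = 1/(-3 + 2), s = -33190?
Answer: 6107/5722 ≈ 1.0673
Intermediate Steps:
Y(A, k) = -1 (Y(A, k) = 1/(-1) = -1)
U(f) = √(-1 + f)
Q = 90 (Q = 97 + 7*(-1) = 97 - 7 = 90)
(-15666 + s)/(Q - 45866) = (-15666 - 33190)/(90 - 45866) = -48856/(-45776) = -48856*(-1/45776) = 6107/5722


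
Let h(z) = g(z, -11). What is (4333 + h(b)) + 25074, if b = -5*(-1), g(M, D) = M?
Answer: 29412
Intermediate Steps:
b = 5
h(z) = z
(4333 + h(b)) + 25074 = (4333 + 5) + 25074 = 4338 + 25074 = 29412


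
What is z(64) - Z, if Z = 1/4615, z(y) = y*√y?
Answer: 2362879/4615 ≈ 512.00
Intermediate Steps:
z(y) = y^(3/2)
Z = 1/4615 ≈ 0.00021668
z(64) - Z = 64^(3/2) - 1*1/4615 = 512 - 1/4615 = 2362879/4615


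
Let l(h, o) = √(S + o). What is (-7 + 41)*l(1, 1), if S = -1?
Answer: 0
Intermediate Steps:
l(h, o) = √(-1 + o)
(-7 + 41)*l(1, 1) = (-7 + 41)*√(-1 + 1) = 34*√0 = 34*0 = 0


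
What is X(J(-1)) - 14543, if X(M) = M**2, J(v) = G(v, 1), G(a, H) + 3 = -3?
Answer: -14507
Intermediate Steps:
G(a, H) = -6 (G(a, H) = -3 - 3 = -6)
J(v) = -6
X(J(-1)) - 14543 = (-6)**2 - 14543 = 36 - 14543 = -14507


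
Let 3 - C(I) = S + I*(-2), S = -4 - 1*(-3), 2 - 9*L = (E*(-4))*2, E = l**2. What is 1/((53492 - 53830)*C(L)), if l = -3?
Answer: -9/62192 ≈ -0.00014471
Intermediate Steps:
E = 9 (E = (-3)**2 = 9)
L = 74/9 (L = 2/9 - 9*(-4)*2/9 = 2/9 - (-4)*2 = 2/9 - 1/9*(-72) = 2/9 + 8 = 74/9 ≈ 8.2222)
S = -1 (S = -4 + 3 = -1)
C(I) = 4 + 2*I (C(I) = 3 - (-1 + I*(-2)) = 3 - (-1 - 2*I) = 3 + (1 + 2*I) = 4 + 2*I)
1/((53492 - 53830)*C(L)) = 1/((53492 - 53830)*(4 + 2*(74/9))) = 1/((-338)*(4 + 148/9)) = -1/(338*184/9) = -1/338*9/184 = -9/62192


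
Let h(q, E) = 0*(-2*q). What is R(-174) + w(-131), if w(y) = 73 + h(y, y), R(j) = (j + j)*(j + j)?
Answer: 121177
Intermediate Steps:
h(q, E) = 0
R(j) = 4*j² (R(j) = (2*j)*(2*j) = 4*j²)
w(y) = 73 (w(y) = 73 + 0 = 73)
R(-174) + w(-131) = 4*(-174)² + 73 = 4*30276 + 73 = 121104 + 73 = 121177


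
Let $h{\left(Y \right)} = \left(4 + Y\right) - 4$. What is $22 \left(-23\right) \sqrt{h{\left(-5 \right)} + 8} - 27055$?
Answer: $-27055 - 506 \sqrt{3} \approx -27931.0$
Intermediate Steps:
$h{\left(Y \right)} = Y$
$22 \left(-23\right) \sqrt{h{\left(-5 \right)} + 8} - 27055 = 22 \left(-23\right) \sqrt{-5 + 8} - 27055 = - 506 \sqrt{3} - 27055 = -27055 - 506 \sqrt{3}$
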